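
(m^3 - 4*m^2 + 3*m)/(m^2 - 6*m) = (m^2 - 4*m + 3)/(m - 6)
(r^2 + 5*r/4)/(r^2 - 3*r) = (r + 5/4)/(r - 3)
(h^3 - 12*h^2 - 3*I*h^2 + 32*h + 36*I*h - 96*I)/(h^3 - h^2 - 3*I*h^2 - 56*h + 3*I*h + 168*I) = (h - 4)/(h + 7)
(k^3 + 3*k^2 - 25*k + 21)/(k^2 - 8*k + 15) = (k^2 + 6*k - 7)/(k - 5)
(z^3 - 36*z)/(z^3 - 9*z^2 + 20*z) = (z^2 - 36)/(z^2 - 9*z + 20)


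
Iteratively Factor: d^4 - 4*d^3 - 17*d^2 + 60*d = (d + 4)*(d^3 - 8*d^2 + 15*d) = d*(d + 4)*(d^2 - 8*d + 15) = d*(d - 3)*(d + 4)*(d - 5)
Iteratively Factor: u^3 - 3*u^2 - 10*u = (u - 5)*(u^2 + 2*u) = (u - 5)*(u + 2)*(u)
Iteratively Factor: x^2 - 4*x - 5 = (x + 1)*(x - 5)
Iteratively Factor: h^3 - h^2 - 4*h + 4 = (h - 2)*(h^2 + h - 2) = (h - 2)*(h + 2)*(h - 1)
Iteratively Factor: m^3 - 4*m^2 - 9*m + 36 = (m + 3)*(m^2 - 7*m + 12) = (m - 4)*(m + 3)*(m - 3)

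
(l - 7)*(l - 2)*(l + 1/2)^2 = l^4 - 8*l^3 + 21*l^2/4 + 47*l/4 + 7/2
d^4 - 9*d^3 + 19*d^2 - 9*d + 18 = (d - 6)*(d - 3)*(d - I)*(d + I)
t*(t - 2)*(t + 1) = t^3 - t^2 - 2*t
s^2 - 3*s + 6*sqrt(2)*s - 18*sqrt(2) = (s - 3)*(s + 6*sqrt(2))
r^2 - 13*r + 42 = (r - 7)*(r - 6)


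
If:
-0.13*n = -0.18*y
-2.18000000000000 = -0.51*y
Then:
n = 5.92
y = 4.27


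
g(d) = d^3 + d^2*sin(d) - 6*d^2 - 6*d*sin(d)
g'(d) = d^2*cos(d) + 3*d^2 + 2*d*sin(d) - 6*d*cos(d) - 12*d - 6*sin(d)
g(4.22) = -25.08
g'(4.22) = 4.19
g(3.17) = -28.18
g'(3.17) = 1.06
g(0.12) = -0.17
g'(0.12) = -2.79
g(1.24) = -12.90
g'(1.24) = -15.51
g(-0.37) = -1.72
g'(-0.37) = 9.49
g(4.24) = -25.00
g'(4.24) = 4.24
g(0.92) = -8.02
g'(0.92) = -14.64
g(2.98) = -28.27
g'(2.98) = -0.24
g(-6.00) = -411.88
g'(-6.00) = 244.10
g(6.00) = 0.00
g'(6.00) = 34.32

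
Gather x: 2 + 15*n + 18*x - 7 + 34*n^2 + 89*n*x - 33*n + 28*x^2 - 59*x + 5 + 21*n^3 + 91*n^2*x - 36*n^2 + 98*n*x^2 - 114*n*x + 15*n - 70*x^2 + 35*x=21*n^3 - 2*n^2 - 3*n + x^2*(98*n - 42) + x*(91*n^2 - 25*n - 6)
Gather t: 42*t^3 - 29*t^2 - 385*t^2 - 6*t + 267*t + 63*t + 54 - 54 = 42*t^3 - 414*t^2 + 324*t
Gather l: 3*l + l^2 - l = l^2 + 2*l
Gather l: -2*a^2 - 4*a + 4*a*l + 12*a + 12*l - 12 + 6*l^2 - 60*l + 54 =-2*a^2 + 8*a + 6*l^2 + l*(4*a - 48) + 42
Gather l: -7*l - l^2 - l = -l^2 - 8*l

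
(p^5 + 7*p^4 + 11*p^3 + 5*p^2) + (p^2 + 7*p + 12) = p^5 + 7*p^4 + 11*p^3 + 6*p^2 + 7*p + 12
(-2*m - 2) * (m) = -2*m^2 - 2*m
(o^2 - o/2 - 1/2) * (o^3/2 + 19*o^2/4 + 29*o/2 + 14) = o^5/2 + 9*o^4/2 + 95*o^3/8 + 35*o^2/8 - 57*o/4 - 7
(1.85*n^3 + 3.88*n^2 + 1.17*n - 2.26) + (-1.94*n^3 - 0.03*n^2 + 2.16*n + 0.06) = -0.0899999999999999*n^3 + 3.85*n^2 + 3.33*n - 2.2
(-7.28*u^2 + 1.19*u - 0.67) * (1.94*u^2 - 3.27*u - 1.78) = -14.1232*u^4 + 26.1142*u^3 + 7.7673*u^2 + 0.0727000000000002*u + 1.1926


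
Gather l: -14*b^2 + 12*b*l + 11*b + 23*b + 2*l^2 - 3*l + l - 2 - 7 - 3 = -14*b^2 + 34*b + 2*l^2 + l*(12*b - 2) - 12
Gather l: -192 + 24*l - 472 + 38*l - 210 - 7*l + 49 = 55*l - 825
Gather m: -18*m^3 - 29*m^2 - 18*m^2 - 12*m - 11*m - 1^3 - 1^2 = -18*m^3 - 47*m^2 - 23*m - 2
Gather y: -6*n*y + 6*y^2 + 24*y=6*y^2 + y*(24 - 6*n)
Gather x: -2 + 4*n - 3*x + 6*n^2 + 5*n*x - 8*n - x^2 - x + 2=6*n^2 - 4*n - x^2 + x*(5*n - 4)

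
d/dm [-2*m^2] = -4*m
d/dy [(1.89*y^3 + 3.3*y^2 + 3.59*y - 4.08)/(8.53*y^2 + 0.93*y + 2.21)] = (16.1217*y^4 + 3.5154*y^3 - 15.023*y^2 + 84.1908*y + 11.7283)/(72.7609*y^4 + 15.8658*y^3 + 38.5675*y^2 + 4.1106*y + 4.8841)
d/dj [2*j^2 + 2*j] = 4*j + 2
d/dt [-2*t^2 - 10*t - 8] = -4*t - 10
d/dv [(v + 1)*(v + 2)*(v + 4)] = 3*v^2 + 14*v + 14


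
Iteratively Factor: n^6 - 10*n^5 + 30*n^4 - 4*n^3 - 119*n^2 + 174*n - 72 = (n + 2)*(n^5 - 12*n^4 + 54*n^3 - 112*n^2 + 105*n - 36) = (n - 1)*(n + 2)*(n^4 - 11*n^3 + 43*n^2 - 69*n + 36) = (n - 3)*(n - 1)*(n + 2)*(n^3 - 8*n^2 + 19*n - 12) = (n - 4)*(n - 3)*(n - 1)*(n + 2)*(n^2 - 4*n + 3) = (n - 4)*(n - 3)^2*(n - 1)*(n + 2)*(n - 1)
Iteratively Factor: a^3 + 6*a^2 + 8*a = (a)*(a^2 + 6*a + 8) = a*(a + 2)*(a + 4)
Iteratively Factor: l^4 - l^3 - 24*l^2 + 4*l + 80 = (l - 2)*(l^3 + l^2 - 22*l - 40) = (l - 2)*(l + 2)*(l^2 - l - 20) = (l - 5)*(l - 2)*(l + 2)*(l + 4)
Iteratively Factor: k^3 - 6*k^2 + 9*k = (k)*(k^2 - 6*k + 9) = k*(k - 3)*(k - 3)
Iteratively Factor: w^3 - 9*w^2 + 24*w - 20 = (w - 2)*(w^2 - 7*w + 10) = (w - 5)*(w - 2)*(w - 2)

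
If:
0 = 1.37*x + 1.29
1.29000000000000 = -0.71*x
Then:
No Solution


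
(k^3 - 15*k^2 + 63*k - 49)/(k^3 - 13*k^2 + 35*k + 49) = (k - 1)/(k + 1)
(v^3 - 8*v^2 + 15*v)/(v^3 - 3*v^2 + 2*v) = (v^2 - 8*v + 15)/(v^2 - 3*v + 2)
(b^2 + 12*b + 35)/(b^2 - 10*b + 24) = (b^2 + 12*b + 35)/(b^2 - 10*b + 24)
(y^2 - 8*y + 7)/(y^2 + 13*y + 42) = (y^2 - 8*y + 7)/(y^2 + 13*y + 42)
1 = 1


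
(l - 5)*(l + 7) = l^2 + 2*l - 35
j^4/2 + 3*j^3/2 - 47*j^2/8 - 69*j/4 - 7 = (j/2 + 1)*(j - 7/2)*(j + 1/2)*(j + 4)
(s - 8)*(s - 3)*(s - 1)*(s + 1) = s^4 - 11*s^3 + 23*s^2 + 11*s - 24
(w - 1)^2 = w^2 - 2*w + 1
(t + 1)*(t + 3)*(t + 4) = t^3 + 8*t^2 + 19*t + 12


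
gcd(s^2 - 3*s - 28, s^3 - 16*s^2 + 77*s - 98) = s - 7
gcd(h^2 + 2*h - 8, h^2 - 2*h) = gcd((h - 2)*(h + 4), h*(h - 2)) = h - 2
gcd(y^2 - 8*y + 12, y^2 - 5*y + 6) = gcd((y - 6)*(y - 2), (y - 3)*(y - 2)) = y - 2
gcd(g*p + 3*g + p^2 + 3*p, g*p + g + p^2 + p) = g + p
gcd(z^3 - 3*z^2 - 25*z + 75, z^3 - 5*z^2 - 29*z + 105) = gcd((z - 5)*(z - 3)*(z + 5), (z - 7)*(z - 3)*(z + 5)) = z^2 + 2*z - 15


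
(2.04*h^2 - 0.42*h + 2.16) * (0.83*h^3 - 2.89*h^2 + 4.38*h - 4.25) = 1.6932*h^5 - 6.2442*h^4 + 11.9418*h^3 - 16.752*h^2 + 11.2458*h - 9.18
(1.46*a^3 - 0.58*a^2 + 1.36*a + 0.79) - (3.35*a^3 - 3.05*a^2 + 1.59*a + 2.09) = -1.89*a^3 + 2.47*a^2 - 0.23*a - 1.3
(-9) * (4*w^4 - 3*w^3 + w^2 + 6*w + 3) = -36*w^4 + 27*w^3 - 9*w^2 - 54*w - 27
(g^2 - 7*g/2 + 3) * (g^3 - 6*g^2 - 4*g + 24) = g^5 - 19*g^4/2 + 20*g^3 + 20*g^2 - 96*g + 72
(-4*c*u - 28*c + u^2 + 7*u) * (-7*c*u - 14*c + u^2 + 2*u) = 28*c^2*u^2 + 252*c^2*u + 392*c^2 - 11*c*u^3 - 99*c*u^2 - 154*c*u + u^4 + 9*u^3 + 14*u^2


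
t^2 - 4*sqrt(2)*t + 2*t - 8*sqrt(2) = (t + 2)*(t - 4*sqrt(2))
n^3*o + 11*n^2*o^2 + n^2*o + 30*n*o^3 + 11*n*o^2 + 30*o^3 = (n + 5*o)*(n + 6*o)*(n*o + o)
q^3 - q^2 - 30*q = q*(q - 6)*(q + 5)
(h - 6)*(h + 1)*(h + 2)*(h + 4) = h^4 + h^3 - 28*h^2 - 76*h - 48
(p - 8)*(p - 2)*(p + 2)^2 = p^4 - 6*p^3 - 20*p^2 + 24*p + 64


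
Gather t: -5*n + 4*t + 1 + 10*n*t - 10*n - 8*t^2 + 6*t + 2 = -15*n - 8*t^2 + t*(10*n + 10) + 3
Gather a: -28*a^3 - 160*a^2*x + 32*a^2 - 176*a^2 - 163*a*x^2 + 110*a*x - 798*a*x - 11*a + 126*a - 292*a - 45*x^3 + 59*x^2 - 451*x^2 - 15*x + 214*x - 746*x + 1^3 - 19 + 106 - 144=-28*a^3 + a^2*(-160*x - 144) + a*(-163*x^2 - 688*x - 177) - 45*x^3 - 392*x^2 - 547*x - 56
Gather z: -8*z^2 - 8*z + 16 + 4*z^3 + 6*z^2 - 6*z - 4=4*z^3 - 2*z^2 - 14*z + 12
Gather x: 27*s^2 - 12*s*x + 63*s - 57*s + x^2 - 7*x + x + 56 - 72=27*s^2 + 6*s + x^2 + x*(-12*s - 6) - 16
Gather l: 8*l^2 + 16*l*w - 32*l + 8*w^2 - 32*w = 8*l^2 + l*(16*w - 32) + 8*w^2 - 32*w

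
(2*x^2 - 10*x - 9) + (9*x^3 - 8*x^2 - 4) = 9*x^3 - 6*x^2 - 10*x - 13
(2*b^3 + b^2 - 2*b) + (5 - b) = 2*b^3 + b^2 - 3*b + 5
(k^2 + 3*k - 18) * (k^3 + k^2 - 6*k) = k^5 + 4*k^4 - 21*k^3 - 36*k^2 + 108*k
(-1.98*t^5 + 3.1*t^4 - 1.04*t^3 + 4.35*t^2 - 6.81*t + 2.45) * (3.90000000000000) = -7.722*t^5 + 12.09*t^4 - 4.056*t^3 + 16.965*t^2 - 26.559*t + 9.555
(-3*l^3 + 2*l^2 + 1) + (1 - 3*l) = -3*l^3 + 2*l^2 - 3*l + 2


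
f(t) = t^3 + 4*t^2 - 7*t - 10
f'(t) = 3*t^2 + 8*t - 7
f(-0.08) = -9.41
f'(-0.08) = -7.62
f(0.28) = -11.62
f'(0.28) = -4.52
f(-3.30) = 20.72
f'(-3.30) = -0.73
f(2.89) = 27.32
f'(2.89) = 41.18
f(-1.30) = 3.66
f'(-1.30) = -12.33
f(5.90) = 293.32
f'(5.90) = 144.63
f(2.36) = 8.90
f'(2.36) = 28.59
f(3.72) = 70.79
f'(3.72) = 64.28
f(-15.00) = -2380.00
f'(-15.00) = 548.00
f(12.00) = 2210.00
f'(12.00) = 521.00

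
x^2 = x^2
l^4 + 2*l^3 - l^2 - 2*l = l*(l - 1)*(l + 1)*(l + 2)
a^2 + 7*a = a*(a + 7)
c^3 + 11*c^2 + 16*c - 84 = (c - 2)*(c + 6)*(c + 7)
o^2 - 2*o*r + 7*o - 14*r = (o + 7)*(o - 2*r)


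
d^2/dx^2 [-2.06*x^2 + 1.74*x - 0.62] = -4.12000000000000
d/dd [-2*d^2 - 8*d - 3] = -4*d - 8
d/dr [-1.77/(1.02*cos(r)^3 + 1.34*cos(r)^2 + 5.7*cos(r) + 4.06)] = (5.4162*sin(r)^2 - 4.7436*cos(r) - 15.5052)*sin(r)/(1.02*cos(r)^3 + 1.34*cos(r)^2 + 5.7*cos(r) + 4.06)^2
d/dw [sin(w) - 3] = cos(w)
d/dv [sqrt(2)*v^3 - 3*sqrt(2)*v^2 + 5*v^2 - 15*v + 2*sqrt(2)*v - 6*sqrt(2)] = 3*sqrt(2)*v^2 - 6*sqrt(2)*v + 10*v - 15 + 2*sqrt(2)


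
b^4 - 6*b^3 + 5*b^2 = b^2*(b - 5)*(b - 1)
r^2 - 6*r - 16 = (r - 8)*(r + 2)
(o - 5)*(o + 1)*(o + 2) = o^3 - 2*o^2 - 13*o - 10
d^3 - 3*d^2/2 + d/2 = d*(d - 1)*(d - 1/2)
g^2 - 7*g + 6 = (g - 6)*(g - 1)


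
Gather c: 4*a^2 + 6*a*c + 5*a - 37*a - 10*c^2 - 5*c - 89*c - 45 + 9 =4*a^2 - 32*a - 10*c^2 + c*(6*a - 94) - 36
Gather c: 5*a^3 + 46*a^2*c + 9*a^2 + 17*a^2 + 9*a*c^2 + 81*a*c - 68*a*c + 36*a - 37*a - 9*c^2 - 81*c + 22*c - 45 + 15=5*a^3 + 26*a^2 - a + c^2*(9*a - 9) + c*(46*a^2 + 13*a - 59) - 30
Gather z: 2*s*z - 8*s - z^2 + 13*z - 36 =-8*s - z^2 + z*(2*s + 13) - 36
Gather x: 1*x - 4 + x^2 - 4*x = x^2 - 3*x - 4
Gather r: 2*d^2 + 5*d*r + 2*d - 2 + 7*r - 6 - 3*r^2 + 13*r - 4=2*d^2 + 2*d - 3*r^2 + r*(5*d + 20) - 12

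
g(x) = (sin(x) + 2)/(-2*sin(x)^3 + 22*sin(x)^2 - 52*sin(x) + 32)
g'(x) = (sin(x) + 2)*(6*sin(x)^2*cos(x) - 44*sin(x)*cos(x) + 52*cos(x))/(-2*sin(x)^3 + 22*sin(x)^2 - 52*sin(x) + 32)^2 + cos(x)/(-2*sin(x)^3 + 22*sin(x)^2 - 52*sin(x) + 32)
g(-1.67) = 0.01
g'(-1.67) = -0.00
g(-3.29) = 0.09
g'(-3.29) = -0.20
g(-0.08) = 0.05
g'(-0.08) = 0.11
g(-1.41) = 0.01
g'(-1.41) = 0.00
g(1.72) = 18.97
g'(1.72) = -258.01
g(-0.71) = 0.02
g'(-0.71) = 0.02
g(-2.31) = 0.02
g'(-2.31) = -0.02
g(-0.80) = 0.02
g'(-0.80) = 0.02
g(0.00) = 0.06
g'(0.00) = 0.13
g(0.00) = 0.06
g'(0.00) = 0.13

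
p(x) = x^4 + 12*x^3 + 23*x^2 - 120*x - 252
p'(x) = 4*x^3 + 36*x^2 + 46*x - 120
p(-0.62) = -171.47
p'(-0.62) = -135.63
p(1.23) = -340.18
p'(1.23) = -1.51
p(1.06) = -337.80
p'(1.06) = -26.03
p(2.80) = -82.79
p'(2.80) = 378.85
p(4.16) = 810.21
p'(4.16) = 982.33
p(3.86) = 539.64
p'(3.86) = 824.00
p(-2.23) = 21.63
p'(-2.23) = -87.91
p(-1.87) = -13.41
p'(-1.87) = -106.29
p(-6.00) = 0.00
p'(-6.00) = 36.00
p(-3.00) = 72.00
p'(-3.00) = -42.00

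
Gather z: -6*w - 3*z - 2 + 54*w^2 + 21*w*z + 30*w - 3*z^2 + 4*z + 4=54*w^2 + 24*w - 3*z^2 + z*(21*w + 1) + 2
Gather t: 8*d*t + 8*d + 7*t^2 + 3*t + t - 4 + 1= 8*d + 7*t^2 + t*(8*d + 4) - 3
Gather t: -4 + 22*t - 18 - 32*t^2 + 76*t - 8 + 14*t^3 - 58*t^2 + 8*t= 14*t^3 - 90*t^2 + 106*t - 30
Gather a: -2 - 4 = -6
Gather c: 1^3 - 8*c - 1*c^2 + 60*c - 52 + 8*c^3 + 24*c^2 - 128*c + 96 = 8*c^3 + 23*c^2 - 76*c + 45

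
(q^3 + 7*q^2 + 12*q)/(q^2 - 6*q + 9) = q*(q^2 + 7*q + 12)/(q^2 - 6*q + 9)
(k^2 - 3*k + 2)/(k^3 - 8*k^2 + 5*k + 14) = (k - 1)/(k^2 - 6*k - 7)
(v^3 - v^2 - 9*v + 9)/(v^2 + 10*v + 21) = (v^2 - 4*v + 3)/(v + 7)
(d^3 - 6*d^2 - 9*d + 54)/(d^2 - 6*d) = d - 9/d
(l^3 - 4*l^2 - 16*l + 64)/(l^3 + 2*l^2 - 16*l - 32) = (l - 4)/(l + 2)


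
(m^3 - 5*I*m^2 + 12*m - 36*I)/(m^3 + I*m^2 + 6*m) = (m - 6*I)/m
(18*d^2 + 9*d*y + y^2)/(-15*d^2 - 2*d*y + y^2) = (6*d + y)/(-5*d + y)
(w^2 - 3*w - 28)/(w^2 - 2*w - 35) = (w + 4)/(w + 5)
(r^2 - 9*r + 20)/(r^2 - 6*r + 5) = (r - 4)/(r - 1)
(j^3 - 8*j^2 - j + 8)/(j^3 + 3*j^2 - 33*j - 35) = (j^2 - 9*j + 8)/(j^2 + 2*j - 35)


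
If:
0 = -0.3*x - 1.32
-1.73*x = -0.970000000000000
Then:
No Solution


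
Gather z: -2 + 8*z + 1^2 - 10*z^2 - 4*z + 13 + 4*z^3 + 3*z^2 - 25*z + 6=4*z^3 - 7*z^2 - 21*z + 18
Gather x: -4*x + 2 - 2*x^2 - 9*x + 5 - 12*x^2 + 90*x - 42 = -14*x^2 + 77*x - 35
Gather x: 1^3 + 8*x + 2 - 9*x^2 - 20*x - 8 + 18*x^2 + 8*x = 9*x^2 - 4*x - 5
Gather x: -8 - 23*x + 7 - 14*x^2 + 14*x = -14*x^2 - 9*x - 1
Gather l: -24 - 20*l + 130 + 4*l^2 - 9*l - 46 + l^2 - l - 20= 5*l^2 - 30*l + 40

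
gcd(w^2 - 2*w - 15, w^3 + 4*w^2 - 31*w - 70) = w - 5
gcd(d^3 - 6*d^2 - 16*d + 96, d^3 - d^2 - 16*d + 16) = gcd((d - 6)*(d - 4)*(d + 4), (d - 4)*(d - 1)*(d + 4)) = d^2 - 16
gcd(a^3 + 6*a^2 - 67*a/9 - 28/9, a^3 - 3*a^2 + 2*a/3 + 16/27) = a + 1/3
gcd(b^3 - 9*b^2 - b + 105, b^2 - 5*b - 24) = b + 3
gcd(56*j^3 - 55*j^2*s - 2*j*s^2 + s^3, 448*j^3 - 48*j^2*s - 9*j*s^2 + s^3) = -56*j^2 - j*s + s^2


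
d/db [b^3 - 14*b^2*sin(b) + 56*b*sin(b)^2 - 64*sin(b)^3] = -14*b^2*cos(b) + 3*b^2 - 28*b*sin(b) + 56*b*sin(2*b) - 192*sin(b)^2*cos(b) + 56*sin(b)^2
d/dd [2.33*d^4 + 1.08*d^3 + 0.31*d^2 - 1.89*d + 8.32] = 9.32*d^3 + 3.24*d^2 + 0.62*d - 1.89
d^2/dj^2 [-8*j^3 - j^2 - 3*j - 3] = -48*j - 2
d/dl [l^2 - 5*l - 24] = 2*l - 5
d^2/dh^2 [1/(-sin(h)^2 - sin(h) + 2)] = (4*sin(h)^3 + 7*sin(h)^2 + 10*sin(h) + 6)/((sin(h) - 1)^2*(sin(h) + 2)^3)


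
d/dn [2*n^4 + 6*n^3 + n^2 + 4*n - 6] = 8*n^3 + 18*n^2 + 2*n + 4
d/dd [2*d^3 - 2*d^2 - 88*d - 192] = 6*d^2 - 4*d - 88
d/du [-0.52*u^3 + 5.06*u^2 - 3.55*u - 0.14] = -1.56*u^2 + 10.12*u - 3.55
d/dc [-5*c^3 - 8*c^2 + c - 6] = -15*c^2 - 16*c + 1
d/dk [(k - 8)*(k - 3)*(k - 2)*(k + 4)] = 4*k^3 - 27*k^2 - 12*k + 136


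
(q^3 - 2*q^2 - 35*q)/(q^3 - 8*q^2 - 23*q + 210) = q/(q - 6)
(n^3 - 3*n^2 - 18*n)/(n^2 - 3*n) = (n^2 - 3*n - 18)/(n - 3)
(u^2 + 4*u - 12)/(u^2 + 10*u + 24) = (u - 2)/(u + 4)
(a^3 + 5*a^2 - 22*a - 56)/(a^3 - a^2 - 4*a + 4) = (a^2 + 3*a - 28)/(a^2 - 3*a + 2)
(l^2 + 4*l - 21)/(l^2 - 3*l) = (l + 7)/l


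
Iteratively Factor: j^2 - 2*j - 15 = (j + 3)*(j - 5)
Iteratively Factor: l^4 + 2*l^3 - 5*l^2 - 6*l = (l + 3)*(l^3 - l^2 - 2*l) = (l + 1)*(l + 3)*(l^2 - 2*l) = (l - 2)*(l + 1)*(l + 3)*(l)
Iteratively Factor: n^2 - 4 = (n + 2)*(n - 2)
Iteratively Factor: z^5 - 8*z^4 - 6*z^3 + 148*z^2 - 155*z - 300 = (z - 5)*(z^4 - 3*z^3 - 21*z^2 + 43*z + 60) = (z - 5)*(z - 3)*(z^3 - 21*z - 20) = (z - 5)*(z - 3)*(z + 4)*(z^2 - 4*z - 5) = (z - 5)^2*(z - 3)*(z + 4)*(z + 1)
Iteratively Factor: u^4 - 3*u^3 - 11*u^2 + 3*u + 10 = (u - 5)*(u^3 + 2*u^2 - u - 2) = (u - 5)*(u - 1)*(u^2 + 3*u + 2) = (u - 5)*(u - 1)*(u + 1)*(u + 2)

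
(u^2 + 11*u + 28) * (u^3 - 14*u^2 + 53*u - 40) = u^5 - 3*u^4 - 73*u^3 + 151*u^2 + 1044*u - 1120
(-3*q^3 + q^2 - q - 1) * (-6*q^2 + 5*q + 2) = 18*q^5 - 21*q^4 + 5*q^3 + 3*q^2 - 7*q - 2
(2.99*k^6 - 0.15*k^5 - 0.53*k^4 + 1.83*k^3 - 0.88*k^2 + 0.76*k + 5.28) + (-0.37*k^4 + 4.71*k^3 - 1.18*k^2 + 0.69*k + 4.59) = 2.99*k^6 - 0.15*k^5 - 0.9*k^4 + 6.54*k^3 - 2.06*k^2 + 1.45*k + 9.87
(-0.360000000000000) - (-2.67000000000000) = 2.31000000000000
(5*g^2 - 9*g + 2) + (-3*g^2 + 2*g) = 2*g^2 - 7*g + 2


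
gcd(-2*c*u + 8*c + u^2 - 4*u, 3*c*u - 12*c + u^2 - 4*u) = u - 4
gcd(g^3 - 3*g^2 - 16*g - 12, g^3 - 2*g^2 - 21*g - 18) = g^2 - 5*g - 6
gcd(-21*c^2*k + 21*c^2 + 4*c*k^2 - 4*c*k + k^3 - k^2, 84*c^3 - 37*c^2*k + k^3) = 21*c^2 - 4*c*k - k^2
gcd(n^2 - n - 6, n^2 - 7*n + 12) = n - 3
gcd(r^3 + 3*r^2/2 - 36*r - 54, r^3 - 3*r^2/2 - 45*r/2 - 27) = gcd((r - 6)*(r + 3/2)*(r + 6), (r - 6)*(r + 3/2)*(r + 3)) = r^2 - 9*r/2 - 9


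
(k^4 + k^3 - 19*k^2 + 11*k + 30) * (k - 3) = k^5 - 2*k^4 - 22*k^3 + 68*k^2 - 3*k - 90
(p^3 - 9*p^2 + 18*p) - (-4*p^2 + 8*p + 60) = p^3 - 5*p^2 + 10*p - 60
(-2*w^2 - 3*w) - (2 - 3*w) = -2*w^2 - 2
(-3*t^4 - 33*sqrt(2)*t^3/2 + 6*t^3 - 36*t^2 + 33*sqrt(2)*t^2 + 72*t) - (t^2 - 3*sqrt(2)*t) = -3*t^4 - 33*sqrt(2)*t^3/2 + 6*t^3 - 37*t^2 + 33*sqrt(2)*t^2 + 3*sqrt(2)*t + 72*t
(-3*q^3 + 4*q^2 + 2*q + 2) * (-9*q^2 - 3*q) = 27*q^5 - 27*q^4 - 30*q^3 - 24*q^2 - 6*q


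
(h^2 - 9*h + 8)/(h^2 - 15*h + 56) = (h - 1)/(h - 7)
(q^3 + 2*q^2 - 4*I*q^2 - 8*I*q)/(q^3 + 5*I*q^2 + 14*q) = (q^2 + q*(2 - 4*I) - 8*I)/(q^2 + 5*I*q + 14)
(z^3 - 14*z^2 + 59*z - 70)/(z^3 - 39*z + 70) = (z - 7)/(z + 7)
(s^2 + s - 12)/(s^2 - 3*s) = (s + 4)/s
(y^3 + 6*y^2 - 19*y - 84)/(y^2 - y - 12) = y + 7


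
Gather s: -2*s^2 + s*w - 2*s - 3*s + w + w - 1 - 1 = -2*s^2 + s*(w - 5) + 2*w - 2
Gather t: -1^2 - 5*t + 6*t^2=6*t^2 - 5*t - 1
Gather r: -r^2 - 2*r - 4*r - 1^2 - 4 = -r^2 - 6*r - 5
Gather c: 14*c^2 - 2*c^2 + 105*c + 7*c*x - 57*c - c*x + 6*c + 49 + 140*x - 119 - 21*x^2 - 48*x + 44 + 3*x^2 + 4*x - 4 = 12*c^2 + c*(6*x + 54) - 18*x^2 + 96*x - 30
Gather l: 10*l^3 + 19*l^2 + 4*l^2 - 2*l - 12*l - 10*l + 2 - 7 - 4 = 10*l^3 + 23*l^2 - 24*l - 9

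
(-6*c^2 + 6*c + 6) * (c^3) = -6*c^5 + 6*c^4 + 6*c^3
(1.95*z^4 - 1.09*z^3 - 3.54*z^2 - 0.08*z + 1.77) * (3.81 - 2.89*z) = -5.6355*z^5 + 10.5796*z^4 + 6.0777*z^3 - 13.2562*z^2 - 5.4201*z + 6.7437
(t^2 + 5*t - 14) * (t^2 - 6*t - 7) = t^4 - t^3 - 51*t^2 + 49*t + 98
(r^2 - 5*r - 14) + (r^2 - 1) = 2*r^2 - 5*r - 15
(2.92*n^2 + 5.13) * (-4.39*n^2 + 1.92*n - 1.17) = -12.8188*n^4 + 5.6064*n^3 - 25.9371*n^2 + 9.8496*n - 6.0021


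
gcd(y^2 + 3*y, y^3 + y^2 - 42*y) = y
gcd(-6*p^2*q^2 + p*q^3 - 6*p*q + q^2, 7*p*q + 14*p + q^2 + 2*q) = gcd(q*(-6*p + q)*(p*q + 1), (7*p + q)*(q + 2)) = 1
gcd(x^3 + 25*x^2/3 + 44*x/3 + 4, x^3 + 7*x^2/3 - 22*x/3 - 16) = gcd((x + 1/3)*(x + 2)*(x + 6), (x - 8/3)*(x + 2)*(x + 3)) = x + 2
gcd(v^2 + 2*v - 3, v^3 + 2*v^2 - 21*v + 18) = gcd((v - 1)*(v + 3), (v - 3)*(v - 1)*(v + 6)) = v - 1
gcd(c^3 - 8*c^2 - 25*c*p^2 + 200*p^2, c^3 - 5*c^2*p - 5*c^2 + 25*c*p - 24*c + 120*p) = -c^2 + 5*c*p + 8*c - 40*p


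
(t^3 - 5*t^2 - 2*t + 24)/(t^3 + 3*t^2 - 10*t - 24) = (t - 4)/(t + 4)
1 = 1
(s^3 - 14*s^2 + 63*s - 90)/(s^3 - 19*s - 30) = (s^2 - 9*s + 18)/(s^2 + 5*s + 6)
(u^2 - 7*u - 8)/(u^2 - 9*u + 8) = (u + 1)/(u - 1)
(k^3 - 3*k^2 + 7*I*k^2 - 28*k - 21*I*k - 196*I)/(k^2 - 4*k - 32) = (k^2 + 7*k*(-1 + I) - 49*I)/(k - 8)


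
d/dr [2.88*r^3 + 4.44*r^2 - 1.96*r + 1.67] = 8.64*r^2 + 8.88*r - 1.96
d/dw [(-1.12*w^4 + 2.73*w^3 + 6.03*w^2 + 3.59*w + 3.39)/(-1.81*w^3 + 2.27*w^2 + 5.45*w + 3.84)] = (2.0272*w^6 - 5.0848*w^5 - 1.2006*w^4 + 25.5496*w^3 + 74.5715*w^2 + 30.9198*w - 4.6899)/(3.2761*w^6 - 8.2174*w^5 - 14.5761*w^4 + 10.8422*w^3 + 47.1361*w^2 + 41.856*w + 14.7456)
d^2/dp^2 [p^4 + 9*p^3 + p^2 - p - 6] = 12*p^2 + 54*p + 2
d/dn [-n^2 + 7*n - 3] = 7 - 2*n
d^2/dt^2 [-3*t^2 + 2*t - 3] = -6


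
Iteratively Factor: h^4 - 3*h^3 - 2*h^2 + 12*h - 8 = (h - 2)*(h^3 - h^2 - 4*h + 4) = (h - 2)*(h - 1)*(h^2 - 4) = (h - 2)*(h - 1)*(h + 2)*(h - 2)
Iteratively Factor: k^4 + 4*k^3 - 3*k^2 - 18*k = (k + 3)*(k^3 + k^2 - 6*k) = (k + 3)^2*(k^2 - 2*k) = k*(k + 3)^2*(k - 2)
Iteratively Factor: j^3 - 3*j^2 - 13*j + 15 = (j - 1)*(j^2 - 2*j - 15) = (j - 5)*(j - 1)*(j + 3)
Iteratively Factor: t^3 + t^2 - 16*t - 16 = (t + 4)*(t^2 - 3*t - 4) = (t - 4)*(t + 4)*(t + 1)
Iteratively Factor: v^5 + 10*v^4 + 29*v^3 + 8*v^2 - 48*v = (v + 3)*(v^4 + 7*v^3 + 8*v^2 - 16*v) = (v + 3)*(v + 4)*(v^3 + 3*v^2 - 4*v) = (v + 3)*(v + 4)^2*(v^2 - v) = (v - 1)*(v + 3)*(v + 4)^2*(v)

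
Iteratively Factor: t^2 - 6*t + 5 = (t - 5)*(t - 1)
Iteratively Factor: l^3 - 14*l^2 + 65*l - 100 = (l - 5)*(l^2 - 9*l + 20) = (l - 5)^2*(l - 4)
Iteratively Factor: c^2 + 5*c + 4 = (c + 1)*(c + 4)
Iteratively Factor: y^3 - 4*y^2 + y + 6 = (y - 2)*(y^2 - 2*y - 3) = (y - 2)*(y + 1)*(y - 3)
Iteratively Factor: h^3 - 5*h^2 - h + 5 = (h + 1)*(h^2 - 6*h + 5) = (h - 5)*(h + 1)*(h - 1)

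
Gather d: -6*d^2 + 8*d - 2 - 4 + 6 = -6*d^2 + 8*d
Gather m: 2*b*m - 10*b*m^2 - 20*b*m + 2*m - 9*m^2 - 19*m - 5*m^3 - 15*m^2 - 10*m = -5*m^3 + m^2*(-10*b - 24) + m*(-18*b - 27)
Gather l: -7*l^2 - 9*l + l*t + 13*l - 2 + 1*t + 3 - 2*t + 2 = -7*l^2 + l*(t + 4) - t + 3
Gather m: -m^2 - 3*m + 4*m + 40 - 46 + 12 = -m^2 + m + 6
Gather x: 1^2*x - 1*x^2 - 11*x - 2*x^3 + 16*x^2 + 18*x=-2*x^3 + 15*x^2 + 8*x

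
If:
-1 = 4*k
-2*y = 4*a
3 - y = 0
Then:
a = -3/2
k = -1/4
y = 3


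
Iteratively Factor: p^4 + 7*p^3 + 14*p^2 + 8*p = (p + 4)*(p^3 + 3*p^2 + 2*p) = p*(p + 4)*(p^2 + 3*p + 2) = p*(p + 1)*(p + 4)*(p + 2)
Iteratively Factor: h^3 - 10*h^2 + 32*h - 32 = (h - 2)*(h^2 - 8*h + 16) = (h - 4)*(h - 2)*(h - 4)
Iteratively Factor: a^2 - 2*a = (a)*(a - 2)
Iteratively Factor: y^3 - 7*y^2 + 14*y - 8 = (y - 2)*(y^2 - 5*y + 4) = (y - 4)*(y - 2)*(y - 1)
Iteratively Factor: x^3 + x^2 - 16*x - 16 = (x + 4)*(x^2 - 3*x - 4) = (x + 1)*(x + 4)*(x - 4)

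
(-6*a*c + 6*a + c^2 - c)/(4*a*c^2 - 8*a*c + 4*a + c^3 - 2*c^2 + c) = (-6*a + c)/(4*a*c - 4*a + c^2 - c)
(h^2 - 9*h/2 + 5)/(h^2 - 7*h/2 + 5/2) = (h - 2)/(h - 1)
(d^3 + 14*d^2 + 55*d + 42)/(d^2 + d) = d + 13 + 42/d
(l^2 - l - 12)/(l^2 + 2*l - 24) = (l + 3)/(l + 6)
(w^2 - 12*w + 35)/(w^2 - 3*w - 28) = (w - 5)/(w + 4)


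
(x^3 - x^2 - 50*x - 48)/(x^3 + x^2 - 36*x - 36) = (x - 8)/(x - 6)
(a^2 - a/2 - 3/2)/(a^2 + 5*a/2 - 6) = (a + 1)/(a + 4)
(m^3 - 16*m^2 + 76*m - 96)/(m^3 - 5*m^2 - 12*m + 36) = (m - 8)/(m + 3)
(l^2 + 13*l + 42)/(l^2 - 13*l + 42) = (l^2 + 13*l + 42)/(l^2 - 13*l + 42)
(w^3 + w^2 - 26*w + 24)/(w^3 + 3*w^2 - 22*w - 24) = (w - 1)/(w + 1)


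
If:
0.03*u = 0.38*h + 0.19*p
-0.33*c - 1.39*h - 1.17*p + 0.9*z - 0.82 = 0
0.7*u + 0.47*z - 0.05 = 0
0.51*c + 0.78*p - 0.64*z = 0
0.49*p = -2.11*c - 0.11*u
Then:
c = -0.26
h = -0.73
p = 1.33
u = -0.87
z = 1.41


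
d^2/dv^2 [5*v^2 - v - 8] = 10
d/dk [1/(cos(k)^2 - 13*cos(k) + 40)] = (2*cos(k) - 13)*sin(k)/(cos(k)^2 - 13*cos(k) + 40)^2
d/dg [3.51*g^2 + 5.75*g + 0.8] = 7.02*g + 5.75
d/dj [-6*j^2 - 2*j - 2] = -12*j - 2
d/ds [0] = 0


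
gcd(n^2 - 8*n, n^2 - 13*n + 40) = n - 8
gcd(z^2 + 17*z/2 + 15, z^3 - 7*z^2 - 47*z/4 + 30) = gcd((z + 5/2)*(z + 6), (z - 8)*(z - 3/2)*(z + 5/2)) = z + 5/2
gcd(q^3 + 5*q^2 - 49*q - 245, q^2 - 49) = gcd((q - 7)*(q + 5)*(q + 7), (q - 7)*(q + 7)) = q^2 - 49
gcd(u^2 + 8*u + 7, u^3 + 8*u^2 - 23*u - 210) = u + 7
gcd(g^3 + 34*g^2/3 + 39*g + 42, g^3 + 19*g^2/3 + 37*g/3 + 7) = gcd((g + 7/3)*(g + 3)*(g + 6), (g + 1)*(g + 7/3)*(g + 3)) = g^2 + 16*g/3 + 7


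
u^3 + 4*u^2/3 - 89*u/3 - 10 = (u - 5)*(u + 1/3)*(u + 6)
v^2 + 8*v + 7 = (v + 1)*(v + 7)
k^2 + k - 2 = (k - 1)*(k + 2)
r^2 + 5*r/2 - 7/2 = (r - 1)*(r + 7/2)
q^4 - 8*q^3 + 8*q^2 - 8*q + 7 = (q - 7)*(q - 1)*(q - I)*(q + I)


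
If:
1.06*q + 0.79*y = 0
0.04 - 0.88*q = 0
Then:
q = 0.05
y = -0.06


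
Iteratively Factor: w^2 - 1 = (w - 1)*(w + 1)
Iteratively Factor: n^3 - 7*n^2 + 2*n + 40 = (n - 5)*(n^2 - 2*n - 8) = (n - 5)*(n + 2)*(n - 4)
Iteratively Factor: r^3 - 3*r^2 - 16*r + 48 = (r + 4)*(r^2 - 7*r + 12) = (r - 4)*(r + 4)*(r - 3)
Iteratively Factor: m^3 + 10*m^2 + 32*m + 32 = (m + 2)*(m^2 + 8*m + 16) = (m + 2)*(m + 4)*(m + 4)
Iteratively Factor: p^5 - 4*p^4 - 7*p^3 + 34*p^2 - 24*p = (p - 4)*(p^4 - 7*p^2 + 6*p) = (p - 4)*(p - 2)*(p^3 + 2*p^2 - 3*p) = (p - 4)*(p - 2)*(p + 3)*(p^2 - p) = (p - 4)*(p - 2)*(p - 1)*(p + 3)*(p)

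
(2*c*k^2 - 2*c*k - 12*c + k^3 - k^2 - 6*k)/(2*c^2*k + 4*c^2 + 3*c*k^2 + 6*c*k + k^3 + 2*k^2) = (k - 3)/(c + k)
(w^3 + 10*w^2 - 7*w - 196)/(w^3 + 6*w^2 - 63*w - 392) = (w - 4)/(w - 8)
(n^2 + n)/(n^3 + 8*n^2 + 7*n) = 1/(n + 7)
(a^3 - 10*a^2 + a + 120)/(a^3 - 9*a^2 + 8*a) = (a^2 - 2*a - 15)/(a*(a - 1))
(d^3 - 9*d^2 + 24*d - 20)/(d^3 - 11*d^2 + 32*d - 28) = (d - 5)/(d - 7)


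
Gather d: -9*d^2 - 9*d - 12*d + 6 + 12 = -9*d^2 - 21*d + 18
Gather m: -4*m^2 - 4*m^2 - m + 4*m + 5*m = -8*m^2 + 8*m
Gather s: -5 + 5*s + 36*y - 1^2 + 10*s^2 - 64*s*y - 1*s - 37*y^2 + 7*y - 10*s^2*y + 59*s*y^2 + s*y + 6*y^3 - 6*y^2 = s^2*(10 - 10*y) + s*(59*y^2 - 63*y + 4) + 6*y^3 - 43*y^2 + 43*y - 6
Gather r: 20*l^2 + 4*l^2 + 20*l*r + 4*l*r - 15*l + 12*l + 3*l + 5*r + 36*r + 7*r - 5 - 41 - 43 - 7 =24*l^2 + r*(24*l + 48) - 96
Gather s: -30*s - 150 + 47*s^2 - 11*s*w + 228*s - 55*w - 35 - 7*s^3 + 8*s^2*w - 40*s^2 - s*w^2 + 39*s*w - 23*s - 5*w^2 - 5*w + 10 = -7*s^3 + s^2*(8*w + 7) + s*(-w^2 + 28*w + 175) - 5*w^2 - 60*w - 175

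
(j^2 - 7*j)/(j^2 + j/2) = 2*(j - 7)/(2*j + 1)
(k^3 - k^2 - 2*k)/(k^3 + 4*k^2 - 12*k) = (k + 1)/(k + 6)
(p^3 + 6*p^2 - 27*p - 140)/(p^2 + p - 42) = (p^2 - p - 20)/(p - 6)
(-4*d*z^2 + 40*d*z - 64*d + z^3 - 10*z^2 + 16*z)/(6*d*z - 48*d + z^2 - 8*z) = (-4*d*z + 8*d + z^2 - 2*z)/(6*d + z)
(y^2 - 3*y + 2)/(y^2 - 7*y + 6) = (y - 2)/(y - 6)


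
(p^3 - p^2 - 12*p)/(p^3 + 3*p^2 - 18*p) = (p^2 - p - 12)/(p^2 + 3*p - 18)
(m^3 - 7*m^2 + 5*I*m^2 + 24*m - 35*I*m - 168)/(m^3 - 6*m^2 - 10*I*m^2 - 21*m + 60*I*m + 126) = (m^2 + m*(-7 + 8*I) - 56*I)/(m^2 - m*(6 + 7*I) + 42*I)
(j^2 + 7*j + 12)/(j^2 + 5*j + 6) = (j + 4)/(j + 2)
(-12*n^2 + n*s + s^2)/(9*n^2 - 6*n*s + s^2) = (4*n + s)/(-3*n + s)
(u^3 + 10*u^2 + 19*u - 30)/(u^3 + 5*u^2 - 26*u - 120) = (u^2 + 4*u - 5)/(u^2 - u - 20)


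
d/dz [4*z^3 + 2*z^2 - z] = 12*z^2 + 4*z - 1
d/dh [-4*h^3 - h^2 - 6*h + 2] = -12*h^2 - 2*h - 6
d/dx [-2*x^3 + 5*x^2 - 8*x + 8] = -6*x^2 + 10*x - 8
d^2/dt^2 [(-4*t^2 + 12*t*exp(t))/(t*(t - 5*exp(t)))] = 8*(-t^2 - 5*t*exp(t) + 2*t + 10*exp(t) - 2)*exp(t)/(t^3 - 15*t^2*exp(t) + 75*t*exp(2*t) - 125*exp(3*t))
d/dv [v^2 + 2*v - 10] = 2*v + 2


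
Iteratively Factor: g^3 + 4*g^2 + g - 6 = (g - 1)*(g^2 + 5*g + 6) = (g - 1)*(g + 2)*(g + 3)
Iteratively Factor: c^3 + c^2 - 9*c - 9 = (c + 1)*(c^2 - 9) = (c + 1)*(c + 3)*(c - 3)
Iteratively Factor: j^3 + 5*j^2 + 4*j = (j)*(j^2 + 5*j + 4) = j*(j + 4)*(j + 1)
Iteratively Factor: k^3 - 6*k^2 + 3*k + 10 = (k + 1)*(k^2 - 7*k + 10) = (k - 5)*(k + 1)*(k - 2)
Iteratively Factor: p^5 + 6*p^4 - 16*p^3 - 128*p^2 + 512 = (p - 4)*(p^4 + 10*p^3 + 24*p^2 - 32*p - 128) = (p - 4)*(p + 4)*(p^3 + 6*p^2 - 32) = (p - 4)*(p + 4)^2*(p^2 + 2*p - 8) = (p - 4)*(p - 2)*(p + 4)^2*(p + 4)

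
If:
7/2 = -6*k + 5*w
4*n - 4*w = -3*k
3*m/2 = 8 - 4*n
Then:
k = 5*w/6 - 7/12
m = 25/6 - w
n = 3*w/8 + 7/16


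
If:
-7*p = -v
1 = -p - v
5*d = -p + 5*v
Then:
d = -17/20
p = -1/8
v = -7/8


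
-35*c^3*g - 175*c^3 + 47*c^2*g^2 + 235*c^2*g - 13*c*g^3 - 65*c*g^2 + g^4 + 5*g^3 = (-7*c + g)*(-5*c + g)*(-c + g)*(g + 5)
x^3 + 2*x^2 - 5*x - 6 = (x - 2)*(x + 1)*(x + 3)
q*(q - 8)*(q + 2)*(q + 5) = q^4 - q^3 - 46*q^2 - 80*q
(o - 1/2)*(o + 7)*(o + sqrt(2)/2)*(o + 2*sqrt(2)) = o^4 + 5*sqrt(2)*o^3/2 + 13*o^3/2 - 3*o^2/2 + 65*sqrt(2)*o^2/4 - 35*sqrt(2)*o/4 + 13*o - 7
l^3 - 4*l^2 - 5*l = l*(l - 5)*(l + 1)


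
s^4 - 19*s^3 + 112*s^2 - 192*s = s*(s - 8)^2*(s - 3)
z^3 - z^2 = z^2*(z - 1)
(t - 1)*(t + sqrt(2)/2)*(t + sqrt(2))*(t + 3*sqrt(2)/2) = t^4 - t^3 + 3*sqrt(2)*t^3 - 3*sqrt(2)*t^2 + 11*t^2/2 - 11*t/2 + 3*sqrt(2)*t/2 - 3*sqrt(2)/2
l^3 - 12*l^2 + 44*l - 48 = (l - 6)*(l - 4)*(l - 2)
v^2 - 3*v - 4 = (v - 4)*(v + 1)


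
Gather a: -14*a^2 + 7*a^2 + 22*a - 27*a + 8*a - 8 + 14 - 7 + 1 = -7*a^2 + 3*a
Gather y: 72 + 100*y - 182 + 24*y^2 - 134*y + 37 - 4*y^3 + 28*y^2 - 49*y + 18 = -4*y^3 + 52*y^2 - 83*y - 55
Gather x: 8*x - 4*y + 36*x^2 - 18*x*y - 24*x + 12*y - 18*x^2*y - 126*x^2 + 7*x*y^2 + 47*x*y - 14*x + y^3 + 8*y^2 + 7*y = x^2*(-18*y - 90) + x*(7*y^2 + 29*y - 30) + y^3 + 8*y^2 + 15*y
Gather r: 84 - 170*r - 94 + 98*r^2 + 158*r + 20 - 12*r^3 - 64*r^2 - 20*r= -12*r^3 + 34*r^2 - 32*r + 10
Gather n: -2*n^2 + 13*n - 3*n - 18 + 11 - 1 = -2*n^2 + 10*n - 8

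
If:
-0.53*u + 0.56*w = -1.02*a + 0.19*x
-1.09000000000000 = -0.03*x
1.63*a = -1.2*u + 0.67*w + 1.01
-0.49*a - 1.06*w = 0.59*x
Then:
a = 7.84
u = -23.13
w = -23.85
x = 36.33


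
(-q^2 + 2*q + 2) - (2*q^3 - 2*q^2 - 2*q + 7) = -2*q^3 + q^2 + 4*q - 5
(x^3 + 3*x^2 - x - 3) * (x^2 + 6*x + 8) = x^5 + 9*x^4 + 25*x^3 + 15*x^2 - 26*x - 24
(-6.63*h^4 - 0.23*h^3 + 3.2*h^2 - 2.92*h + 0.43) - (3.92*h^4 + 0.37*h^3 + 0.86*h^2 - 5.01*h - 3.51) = -10.55*h^4 - 0.6*h^3 + 2.34*h^2 + 2.09*h + 3.94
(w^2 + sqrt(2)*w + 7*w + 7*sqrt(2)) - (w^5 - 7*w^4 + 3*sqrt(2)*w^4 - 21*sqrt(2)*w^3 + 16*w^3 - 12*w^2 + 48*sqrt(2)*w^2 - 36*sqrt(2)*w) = -w^5 - 3*sqrt(2)*w^4 + 7*w^4 - 16*w^3 + 21*sqrt(2)*w^3 - 48*sqrt(2)*w^2 + 13*w^2 + 7*w + 37*sqrt(2)*w + 7*sqrt(2)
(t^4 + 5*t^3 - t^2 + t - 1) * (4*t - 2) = 4*t^5 + 18*t^4 - 14*t^3 + 6*t^2 - 6*t + 2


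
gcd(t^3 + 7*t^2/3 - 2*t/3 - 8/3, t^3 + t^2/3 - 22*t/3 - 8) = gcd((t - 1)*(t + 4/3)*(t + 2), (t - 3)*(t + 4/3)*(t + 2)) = t^2 + 10*t/3 + 8/3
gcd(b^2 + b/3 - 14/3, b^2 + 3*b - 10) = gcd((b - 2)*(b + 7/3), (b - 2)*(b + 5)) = b - 2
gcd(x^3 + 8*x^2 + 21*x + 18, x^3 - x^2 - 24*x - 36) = x^2 + 5*x + 6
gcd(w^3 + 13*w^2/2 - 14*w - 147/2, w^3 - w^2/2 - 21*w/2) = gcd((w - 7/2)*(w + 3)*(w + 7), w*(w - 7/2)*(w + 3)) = w^2 - w/2 - 21/2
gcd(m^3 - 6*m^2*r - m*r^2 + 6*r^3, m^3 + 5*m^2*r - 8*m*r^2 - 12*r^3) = m + r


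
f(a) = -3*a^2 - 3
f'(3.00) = -18.00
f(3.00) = -30.00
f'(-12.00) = 72.00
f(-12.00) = -435.00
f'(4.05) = -24.30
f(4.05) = -52.21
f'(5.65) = -33.90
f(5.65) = -98.77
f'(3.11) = -18.66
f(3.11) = -32.02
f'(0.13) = -0.78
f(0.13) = -3.05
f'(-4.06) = 24.36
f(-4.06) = -52.45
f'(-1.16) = 6.96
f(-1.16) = -7.04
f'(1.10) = -6.60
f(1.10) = -6.63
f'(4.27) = -25.62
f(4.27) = -57.70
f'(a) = -6*a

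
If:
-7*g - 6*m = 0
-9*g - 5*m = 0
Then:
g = 0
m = 0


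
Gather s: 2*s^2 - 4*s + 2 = 2*s^2 - 4*s + 2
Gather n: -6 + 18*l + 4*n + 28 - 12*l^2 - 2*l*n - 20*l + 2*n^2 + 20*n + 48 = -12*l^2 - 2*l + 2*n^2 + n*(24 - 2*l) + 70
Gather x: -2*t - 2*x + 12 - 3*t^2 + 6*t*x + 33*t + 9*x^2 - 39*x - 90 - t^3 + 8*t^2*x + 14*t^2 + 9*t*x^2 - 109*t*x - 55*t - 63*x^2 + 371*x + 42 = -t^3 + 11*t^2 - 24*t + x^2*(9*t - 54) + x*(8*t^2 - 103*t + 330) - 36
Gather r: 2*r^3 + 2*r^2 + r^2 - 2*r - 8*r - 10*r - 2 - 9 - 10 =2*r^3 + 3*r^2 - 20*r - 21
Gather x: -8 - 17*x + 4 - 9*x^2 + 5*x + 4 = -9*x^2 - 12*x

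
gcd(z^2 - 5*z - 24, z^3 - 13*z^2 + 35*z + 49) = 1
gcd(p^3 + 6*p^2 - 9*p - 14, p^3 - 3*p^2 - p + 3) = p + 1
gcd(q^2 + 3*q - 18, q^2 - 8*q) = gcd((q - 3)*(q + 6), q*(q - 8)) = 1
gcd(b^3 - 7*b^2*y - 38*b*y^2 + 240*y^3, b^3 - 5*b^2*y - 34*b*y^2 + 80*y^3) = -b + 8*y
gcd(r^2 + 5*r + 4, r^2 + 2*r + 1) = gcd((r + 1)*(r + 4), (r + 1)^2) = r + 1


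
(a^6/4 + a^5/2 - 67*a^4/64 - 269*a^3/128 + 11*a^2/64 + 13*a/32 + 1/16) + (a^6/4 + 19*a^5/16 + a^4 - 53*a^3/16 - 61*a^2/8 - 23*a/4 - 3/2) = a^6/2 + 27*a^5/16 - 3*a^4/64 - 693*a^3/128 - 477*a^2/64 - 171*a/32 - 23/16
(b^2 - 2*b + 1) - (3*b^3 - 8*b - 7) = -3*b^3 + b^2 + 6*b + 8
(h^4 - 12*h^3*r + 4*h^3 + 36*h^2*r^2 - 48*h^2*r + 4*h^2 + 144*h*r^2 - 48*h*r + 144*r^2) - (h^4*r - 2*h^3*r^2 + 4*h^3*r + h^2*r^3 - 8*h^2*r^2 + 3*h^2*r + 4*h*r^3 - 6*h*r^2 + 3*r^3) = -h^4*r + h^4 + 2*h^3*r^2 - 16*h^3*r + 4*h^3 - h^2*r^3 + 44*h^2*r^2 - 51*h^2*r + 4*h^2 - 4*h*r^3 + 150*h*r^2 - 48*h*r - 3*r^3 + 144*r^2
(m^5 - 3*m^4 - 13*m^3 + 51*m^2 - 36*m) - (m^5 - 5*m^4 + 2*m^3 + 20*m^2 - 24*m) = 2*m^4 - 15*m^3 + 31*m^2 - 12*m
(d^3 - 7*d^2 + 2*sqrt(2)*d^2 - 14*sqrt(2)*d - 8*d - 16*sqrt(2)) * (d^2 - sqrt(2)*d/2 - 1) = d^5 - 7*d^4 + 3*sqrt(2)*d^4/2 - 21*sqrt(2)*d^3/2 - 11*d^3 - 14*sqrt(2)*d^2 + 21*d^2 + 14*sqrt(2)*d + 24*d + 16*sqrt(2)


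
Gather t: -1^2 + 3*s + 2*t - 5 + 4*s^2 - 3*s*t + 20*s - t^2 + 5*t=4*s^2 + 23*s - t^2 + t*(7 - 3*s) - 6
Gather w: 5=5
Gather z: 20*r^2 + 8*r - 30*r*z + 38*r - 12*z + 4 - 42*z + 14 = 20*r^2 + 46*r + z*(-30*r - 54) + 18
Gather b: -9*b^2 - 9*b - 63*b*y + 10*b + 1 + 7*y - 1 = -9*b^2 + b*(1 - 63*y) + 7*y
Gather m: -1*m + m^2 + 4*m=m^2 + 3*m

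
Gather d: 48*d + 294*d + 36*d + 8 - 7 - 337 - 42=378*d - 378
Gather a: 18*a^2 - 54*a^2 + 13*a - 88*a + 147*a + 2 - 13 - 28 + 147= -36*a^2 + 72*a + 108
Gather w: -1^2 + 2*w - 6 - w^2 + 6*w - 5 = -w^2 + 8*w - 12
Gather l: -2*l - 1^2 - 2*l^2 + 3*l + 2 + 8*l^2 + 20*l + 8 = 6*l^2 + 21*l + 9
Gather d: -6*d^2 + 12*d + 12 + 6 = -6*d^2 + 12*d + 18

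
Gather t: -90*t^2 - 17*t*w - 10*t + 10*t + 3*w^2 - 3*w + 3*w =-90*t^2 - 17*t*w + 3*w^2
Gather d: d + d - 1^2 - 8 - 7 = 2*d - 16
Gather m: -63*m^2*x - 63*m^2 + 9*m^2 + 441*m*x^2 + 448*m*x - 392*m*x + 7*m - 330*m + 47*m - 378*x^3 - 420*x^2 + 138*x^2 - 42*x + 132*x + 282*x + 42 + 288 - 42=m^2*(-63*x - 54) + m*(441*x^2 + 56*x - 276) - 378*x^3 - 282*x^2 + 372*x + 288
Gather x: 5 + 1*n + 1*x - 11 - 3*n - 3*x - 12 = -2*n - 2*x - 18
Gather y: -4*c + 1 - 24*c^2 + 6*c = -24*c^2 + 2*c + 1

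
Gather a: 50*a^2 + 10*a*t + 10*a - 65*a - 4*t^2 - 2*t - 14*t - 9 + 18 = 50*a^2 + a*(10*t - 55) - 4*t^2 - 16*t + 9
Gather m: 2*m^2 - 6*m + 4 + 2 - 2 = 2*m^2 - 6*m + 4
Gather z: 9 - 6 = 3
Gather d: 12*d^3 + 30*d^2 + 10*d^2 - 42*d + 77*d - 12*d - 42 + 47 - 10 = 12*d^3 + 40*d^2 + 23*d - 5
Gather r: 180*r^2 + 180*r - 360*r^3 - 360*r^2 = -360*r^3 - 180*r^2 + 180*r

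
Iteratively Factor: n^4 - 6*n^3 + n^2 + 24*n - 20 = (n - 1)*(n^3 - 5*n^2 - 4*n + 20) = (n - 1)*(n + 2)*(n^2 - 7*n + 10) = (n - 2)*(n - 1)*(n + 2)*(n - 5)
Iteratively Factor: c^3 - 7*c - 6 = (c + 1)*(c^2 - c - 6) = (c - 3)*(c + 1)*(c + 2)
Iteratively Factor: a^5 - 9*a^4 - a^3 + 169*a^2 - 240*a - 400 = (a - 5)*(a^4 - 4*a^3 - 21*a^2 + 64*a + 80) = (a - 5)*(a + 1)*(a^3 - 5*a^2 - 16*a + 80) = (a - 5)^2*(a + 1)*(a^2 - 16) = (a - 5)^2*(a - 4)*(a + 1)*(a + 4)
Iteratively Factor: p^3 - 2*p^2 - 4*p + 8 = (p + 2)*(p^2 - 4*p + 4) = (p - 2)*(p + 2)*(p - 2)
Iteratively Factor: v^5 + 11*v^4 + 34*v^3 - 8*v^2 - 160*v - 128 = (v - 2)*(v^4 + 13*v^3 + 60*v^2 + 112*v + 64) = (v - 2)*(v + 4)*(v^3 + 9*v^2 + 24*v + 16) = (v - 2)*(v + 1)*(v + 4)*(v^2 + 8*v + 16) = (v - 2)*(v + 1)*(v + 4)^2*(v + 4)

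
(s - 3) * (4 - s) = -s^2 + 7*s - 12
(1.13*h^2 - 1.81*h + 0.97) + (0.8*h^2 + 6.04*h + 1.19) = 1.93*h^2 + 4.23*h + 2.16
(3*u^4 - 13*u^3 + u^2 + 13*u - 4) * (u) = 3*u^5 - 13*u^4 + u^3 + 13*u^2 - 4*u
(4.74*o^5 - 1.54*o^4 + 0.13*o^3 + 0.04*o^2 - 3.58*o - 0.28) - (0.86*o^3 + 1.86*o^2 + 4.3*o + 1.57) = 4.74*o^5 - 1.54*o^4 - 0.73*o^3 - 1.82*o^2 - 7.88*o - 1.85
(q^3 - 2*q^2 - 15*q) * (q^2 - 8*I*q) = q^5 - 2*q^4 - 8*I*q^4 - 15*q^3 + 16*I*q^3 + 120*I*q^2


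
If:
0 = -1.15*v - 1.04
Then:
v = -0.90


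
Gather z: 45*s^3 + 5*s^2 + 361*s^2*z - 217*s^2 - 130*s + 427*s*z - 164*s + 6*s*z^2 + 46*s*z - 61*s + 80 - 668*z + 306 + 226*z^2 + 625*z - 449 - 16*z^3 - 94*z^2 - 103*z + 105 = 45*s^3 - 212*s^2 - 355*s - 16*z^3 + z^2*(6*s + 132) + z*(361*s^2 + 473*s - 146) + 42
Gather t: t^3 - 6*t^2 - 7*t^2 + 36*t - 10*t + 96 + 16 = t^3 - 13*t^2 + 26*t + 112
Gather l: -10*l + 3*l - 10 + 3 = -7*l - 7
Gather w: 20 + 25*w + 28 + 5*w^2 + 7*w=5*w^2 + 32*w + 48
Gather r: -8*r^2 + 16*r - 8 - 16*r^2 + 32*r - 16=-24*r^2 + 48*r - 24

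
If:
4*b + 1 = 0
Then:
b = -1/4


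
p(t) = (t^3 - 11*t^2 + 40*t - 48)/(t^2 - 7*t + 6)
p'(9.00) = 0.68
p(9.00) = 6.25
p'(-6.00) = 0.91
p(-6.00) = -10.71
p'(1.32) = -34.27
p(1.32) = 8.06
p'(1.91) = -3.49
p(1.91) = 1.28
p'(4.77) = -0.84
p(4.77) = -0.23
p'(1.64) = -7.92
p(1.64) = 2.71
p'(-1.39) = 0.33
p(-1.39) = -7.22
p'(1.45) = -16.89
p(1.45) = 4.92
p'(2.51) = -0.78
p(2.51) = 0.21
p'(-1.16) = 0.18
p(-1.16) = -7.16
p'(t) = (7 - 2*t)*(t^3 - 11*t^2 + 40*t - 48)/(t^2 - 7*t + 6)^2 + (3*t^2 - 22*t + 40)/(t^2 - 7*t + 6) = (t^4 - 14*t^3 + 55*t^2 - 36*t - 96)/(t^4 - 14*t^3 + 61*t^2 - 84*t + 36)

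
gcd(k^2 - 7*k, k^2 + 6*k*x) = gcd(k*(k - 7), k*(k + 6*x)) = k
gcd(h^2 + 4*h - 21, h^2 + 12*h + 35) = h + 7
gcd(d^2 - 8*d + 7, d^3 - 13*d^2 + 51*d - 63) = d - 7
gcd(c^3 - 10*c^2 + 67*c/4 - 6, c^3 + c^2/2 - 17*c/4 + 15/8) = c^2 - 2*c + 3/4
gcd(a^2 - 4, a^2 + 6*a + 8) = a + 2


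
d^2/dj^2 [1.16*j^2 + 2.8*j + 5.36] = 2.32000000000000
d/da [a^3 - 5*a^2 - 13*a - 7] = 3*a^2 - 10*a - 13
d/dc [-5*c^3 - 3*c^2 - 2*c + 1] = -15*c^2 - 6*c - 2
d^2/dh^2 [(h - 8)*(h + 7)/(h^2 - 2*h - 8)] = 2*(h^3 - 144*h^2 + 312*h - 592)/(h^6 - 6*h^5 - 12*h^4 + 88*h^3 + 96*h^2 - 384*h - 512)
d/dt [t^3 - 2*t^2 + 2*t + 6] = 3*t^2 - 4*t + 2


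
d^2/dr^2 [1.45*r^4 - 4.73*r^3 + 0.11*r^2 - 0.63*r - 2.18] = 17.4*r^2 - 28.38*r + 0.22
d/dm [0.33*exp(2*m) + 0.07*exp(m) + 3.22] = (0.66*exp(m) + 0.07)*exp(m)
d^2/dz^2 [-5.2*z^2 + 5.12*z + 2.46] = -10.4000000000000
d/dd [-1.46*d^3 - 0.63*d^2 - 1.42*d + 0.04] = -4.38*d^2 - 1.26*d - 1.42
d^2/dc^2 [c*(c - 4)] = 2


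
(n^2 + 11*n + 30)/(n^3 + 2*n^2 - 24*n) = (n + 5)/(n*(n - 4))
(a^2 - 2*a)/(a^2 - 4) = a/(a + 2)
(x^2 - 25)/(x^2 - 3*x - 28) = (25 - x^2)/(-x^2 + 3*x + 28)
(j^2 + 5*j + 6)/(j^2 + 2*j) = (j + 3)/j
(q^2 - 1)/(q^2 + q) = (q - 1)/q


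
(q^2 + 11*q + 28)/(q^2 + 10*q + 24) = (q + 7)/(q + 6)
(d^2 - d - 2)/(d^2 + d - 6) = (d + 1)/(d + 3)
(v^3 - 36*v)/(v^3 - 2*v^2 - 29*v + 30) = v*(v + 6)/(v^2 + 4*v - 5)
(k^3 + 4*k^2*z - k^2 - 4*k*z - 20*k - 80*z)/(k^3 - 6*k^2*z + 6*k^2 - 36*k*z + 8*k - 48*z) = (-k^2 - 4*k*z + 5*k + 20*z)/(-k^2 + 6*k*z - 2*k + 12*z)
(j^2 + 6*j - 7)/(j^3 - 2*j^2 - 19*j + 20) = (j + 7)/(j^2 - j - 20)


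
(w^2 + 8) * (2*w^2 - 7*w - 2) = 2*w^4 - 7*w^3 + 14*w^2 - 56*w - 16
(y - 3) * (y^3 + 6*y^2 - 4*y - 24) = y^4 + 3*y^3 - 22*y^2 - 12*y + 72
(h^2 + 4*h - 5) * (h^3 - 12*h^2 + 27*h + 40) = h^5 - 8*h^4 - 26*h^3 + 208*h^2 + 25*h - 200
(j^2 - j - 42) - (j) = j^2 - 2*j - 42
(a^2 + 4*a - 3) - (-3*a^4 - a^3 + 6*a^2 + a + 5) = 3*a^4 + a^3 - 5*a^2 + 3*a - 8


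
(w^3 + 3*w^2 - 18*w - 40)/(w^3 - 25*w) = (w^2 - 2*w - 8)/(w*(w - 5))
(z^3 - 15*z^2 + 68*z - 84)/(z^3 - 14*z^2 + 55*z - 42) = (z - 2)/(z - 1)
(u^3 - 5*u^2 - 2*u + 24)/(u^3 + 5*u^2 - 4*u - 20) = (u^2 - 7*u + 12)/(u^2 + 3*u - 10)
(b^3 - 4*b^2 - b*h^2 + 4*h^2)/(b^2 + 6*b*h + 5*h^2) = (b^2 - b*h - 4*b + 4*h)/(b + 5*h)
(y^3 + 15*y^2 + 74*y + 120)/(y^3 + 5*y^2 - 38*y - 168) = (y^2 + 11*y + 30)/(y^2 + y - 42)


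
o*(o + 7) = o^2 + 7*o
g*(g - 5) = g^2 - 5*g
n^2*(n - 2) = n^3 - 2*n^2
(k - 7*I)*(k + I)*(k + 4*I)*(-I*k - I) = -I*k^4 - 2*k^3 - I*k^3 - 2*k^2 - 31*I*k^2 + 28*k - 31*I*k + 28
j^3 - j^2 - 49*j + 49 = (j - 7)*(j - 1)*(j + 7)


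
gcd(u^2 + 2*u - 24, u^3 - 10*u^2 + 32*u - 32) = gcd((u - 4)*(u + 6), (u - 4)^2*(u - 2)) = u - 4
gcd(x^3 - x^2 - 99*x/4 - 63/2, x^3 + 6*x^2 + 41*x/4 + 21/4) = x^2 + 5*x + 21/4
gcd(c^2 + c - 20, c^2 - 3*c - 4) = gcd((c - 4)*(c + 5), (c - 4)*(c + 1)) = c - 4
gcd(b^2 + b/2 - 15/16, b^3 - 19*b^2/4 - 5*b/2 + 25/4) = b + 5/4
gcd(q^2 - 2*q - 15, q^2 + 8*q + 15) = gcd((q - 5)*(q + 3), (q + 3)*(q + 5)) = q + 3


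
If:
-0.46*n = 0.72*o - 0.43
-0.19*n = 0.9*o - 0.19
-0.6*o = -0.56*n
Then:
No Solution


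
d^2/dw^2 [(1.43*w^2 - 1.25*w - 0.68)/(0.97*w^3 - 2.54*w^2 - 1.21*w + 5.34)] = (2.690974*w^6 - 7.05675000000001*w^5 + 20.871102*w^4 - 104.746626*w^3 + 172.538856*w^2 - 93.132888*w + 44.963444)/(0.912673*w^9 - 7.169658*w^8 + 15.358689*w^7 + 16.573342*w^6 - 98.098929*w^5 + 54.592842*w^4 + 179.680571*w^3 - 193.83399*w^2 - 103.511628*w + 152.273304)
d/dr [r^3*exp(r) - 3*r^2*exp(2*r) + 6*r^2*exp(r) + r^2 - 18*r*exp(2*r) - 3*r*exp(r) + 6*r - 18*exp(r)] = r^3*exp(r) - 6*r^2*exp(2*r) + 9*r^2*exp(r) - 42*r*exp(2*r) + 9*r*exp(r) + 2*r - 18*exp(2*r) - 21*exp(r) + 6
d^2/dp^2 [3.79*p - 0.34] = 0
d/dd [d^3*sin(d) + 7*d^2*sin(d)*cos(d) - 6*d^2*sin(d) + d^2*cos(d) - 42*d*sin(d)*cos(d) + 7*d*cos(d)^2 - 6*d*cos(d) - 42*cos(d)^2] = d^3*cos(d) + 2*d^2*sin(d) - 6*d^2*cos(d) + 7*d^2*cos(2*d) - 6*d*sin(d) + 2*d*cos(d) - 42*d*cos(2*d) + 21*sin(2*d) - 6*cos(d) + 7*cos(2*d)/2 + 7/2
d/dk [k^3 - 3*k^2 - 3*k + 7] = 3*k^2 - 6*k - 3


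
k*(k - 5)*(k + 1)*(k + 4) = k^4 - 21*k^2 - 20*k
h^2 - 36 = (h - 6)*(h + 6)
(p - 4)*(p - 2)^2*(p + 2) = p^4 - 6*p^3 + 4*p^2 + 24*p - 32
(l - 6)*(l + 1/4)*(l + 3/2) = l^3 - 17*l^2/4 - 81*l/8 - 9/4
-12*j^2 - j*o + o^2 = (-4*j + o)*(3*j + o)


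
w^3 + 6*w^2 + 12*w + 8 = (w + 2)^3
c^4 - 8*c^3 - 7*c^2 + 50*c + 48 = (c - 8)*(c - 3)*(c + 1)*(c + 2)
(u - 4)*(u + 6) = u^2 + 2*u - 24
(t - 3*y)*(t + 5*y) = t^2 + 2*t*y - 15*y^2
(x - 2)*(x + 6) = x^2 + 4*x - 12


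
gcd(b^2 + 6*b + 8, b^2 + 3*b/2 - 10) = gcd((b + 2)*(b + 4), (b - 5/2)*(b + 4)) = b + 4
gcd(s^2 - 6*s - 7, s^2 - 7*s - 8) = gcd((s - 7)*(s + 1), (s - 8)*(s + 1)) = s + 1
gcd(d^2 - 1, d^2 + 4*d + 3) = d + 1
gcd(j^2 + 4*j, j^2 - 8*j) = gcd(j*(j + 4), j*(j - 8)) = j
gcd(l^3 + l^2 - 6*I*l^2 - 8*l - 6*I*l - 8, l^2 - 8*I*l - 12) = l - 2*I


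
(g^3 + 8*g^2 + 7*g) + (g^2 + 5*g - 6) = g^3 + 9*g^2 + 12*g - 6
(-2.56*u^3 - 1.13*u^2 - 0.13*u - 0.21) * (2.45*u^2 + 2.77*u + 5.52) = -6.272*u^5 - 9.8597*u^4 - 17.5798*u^3 - 7.1122*u^2 - 1.2993*u - 1.1592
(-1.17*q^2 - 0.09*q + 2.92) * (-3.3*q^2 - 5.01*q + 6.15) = 3.861*q^4 + 6.1587*q^3 - 16.3806*q^2 - 15.1827*q + 17.958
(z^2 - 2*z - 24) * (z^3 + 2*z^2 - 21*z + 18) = z^5 - 49*z^3 + 12*z^2 + 468*z - 432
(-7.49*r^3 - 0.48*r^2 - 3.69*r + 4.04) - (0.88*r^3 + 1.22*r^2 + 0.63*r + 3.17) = -8.37*r^3 - 1.7*r^2 - 4.32*r + 0.87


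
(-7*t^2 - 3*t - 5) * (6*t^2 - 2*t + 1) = -42*t^4 - 4*t^3 - 31*t^2 + 7*t - 5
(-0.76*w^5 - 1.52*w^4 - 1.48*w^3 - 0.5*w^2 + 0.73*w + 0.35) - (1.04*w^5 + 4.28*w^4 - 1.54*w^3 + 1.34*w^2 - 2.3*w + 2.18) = -1.8*w^5 - 5.8*w^4 + 0.0600000000000001*w^3 - 1.84*w^2 + 3.03*w - 1.83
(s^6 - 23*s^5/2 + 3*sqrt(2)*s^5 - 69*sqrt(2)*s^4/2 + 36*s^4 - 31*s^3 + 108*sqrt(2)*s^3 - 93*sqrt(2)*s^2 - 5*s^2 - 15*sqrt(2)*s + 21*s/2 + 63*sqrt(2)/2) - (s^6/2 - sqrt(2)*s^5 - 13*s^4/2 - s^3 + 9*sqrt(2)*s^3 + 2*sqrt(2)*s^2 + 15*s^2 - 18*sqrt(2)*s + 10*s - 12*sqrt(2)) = s^6/2 - 23*s^5/2 + 4*sqrt(2)*s^5 - 69*sqrt(2)*s^4/2 + 85*s^4/2 - 30*s^3 + 99*sqrt(2)*s^3 - 95*sqrt(2)*s^2 - 20*s^2 + s/2 + 3*sqrt(2)*s + 87*sqrt(2)/2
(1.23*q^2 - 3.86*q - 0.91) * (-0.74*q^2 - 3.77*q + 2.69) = -0.9102*q^4 - 1.7807*q^3 + 18.5343*q^2 - 6.9527*q - 2.4479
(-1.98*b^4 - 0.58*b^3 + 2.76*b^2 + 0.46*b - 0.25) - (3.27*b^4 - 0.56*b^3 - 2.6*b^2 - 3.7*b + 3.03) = -5.25*b^4 - 0.0199999999999999*b^3 + 5.36*b^2 + 4.16*b - 3.28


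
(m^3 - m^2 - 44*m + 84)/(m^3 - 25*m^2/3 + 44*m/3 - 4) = 3*(m + 7)/(3*m - 1)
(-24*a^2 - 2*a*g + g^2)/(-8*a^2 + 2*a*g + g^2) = (6*a - g)/(2*a - g)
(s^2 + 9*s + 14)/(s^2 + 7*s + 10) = (s + 7)/(s + 5)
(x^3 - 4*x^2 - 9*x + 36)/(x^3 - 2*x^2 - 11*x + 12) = (x - 3)/(x - 1)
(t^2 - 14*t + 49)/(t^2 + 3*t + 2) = (t^2 - 14*t + 49)/(t^2 + 3*t + 2)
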